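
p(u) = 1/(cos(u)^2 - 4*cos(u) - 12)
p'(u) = (2*sin(u)*cos(u) - 4*sin(u))/(cos(u)^2 - 4*cos(u) - 12)^2 = 2*(cos(u) - 2)*sin(u)/(sin(u)^2 + 4*cos(u) + 11)^2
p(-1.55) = -0.08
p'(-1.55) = 0.03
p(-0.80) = -0.07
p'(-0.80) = 0.01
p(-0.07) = -0.07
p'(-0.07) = 0.00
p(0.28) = -0.07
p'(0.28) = -0.00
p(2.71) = -0.13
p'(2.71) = -0.04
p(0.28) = -0.07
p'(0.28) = -0.00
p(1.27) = -0.08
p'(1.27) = -0.02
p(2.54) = -0.12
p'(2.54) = -0.05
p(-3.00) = -0.14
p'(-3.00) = 0.02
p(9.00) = -0.13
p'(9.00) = -0.04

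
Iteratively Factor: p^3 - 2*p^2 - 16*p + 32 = (p + 4)*(p^2 - 6*p + 8) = (p - 2)*(p + 4)*(p - 4)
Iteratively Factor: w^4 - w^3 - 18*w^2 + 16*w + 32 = (w + 1)*(w^3 - 2*w^2 - 16*w + 32) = (w + 1)*(w + 4)*(w^2 - 6*w + 8) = (w - 2)*(w + 1)*(w + 4)*(w - 4)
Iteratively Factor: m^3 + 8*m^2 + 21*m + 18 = (m + 3)*(m^2 + 5*m + 6) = (m + 3)^2*(m + 2)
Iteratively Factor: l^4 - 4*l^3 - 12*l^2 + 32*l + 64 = (l + 2)*(l^3 - 6*l^2 + 32) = (l - 4)*(l + 2)*(l^2 - 2*l - 8) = (l - 4)*(l + 2)^2*(l - 4)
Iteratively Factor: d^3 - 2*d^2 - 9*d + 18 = (d - 3)*(d^2 + d - 6) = (d - 3)*(d + 3)*(d - 2)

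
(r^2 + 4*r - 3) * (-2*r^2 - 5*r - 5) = -2*r^4 - 13*r^3 - 19*r^2 - 5*r + 15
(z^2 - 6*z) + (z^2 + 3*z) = 2*z^2 - 3*z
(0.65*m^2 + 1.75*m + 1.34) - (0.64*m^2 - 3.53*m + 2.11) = 0.01*m^2 + 5.28*m - 0.77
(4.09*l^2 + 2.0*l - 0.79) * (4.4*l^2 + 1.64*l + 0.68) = 17.996*l^4 + 15.5076*l^3 + 2.5852*l^2 + 0.0644*l - 0.5372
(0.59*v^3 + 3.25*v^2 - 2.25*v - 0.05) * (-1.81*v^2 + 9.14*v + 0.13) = -1.0679*v^5 - 0.4899*v^4 + 33.8542*v^3 - 20.052*v^2 - 0.7495*v - 0.0065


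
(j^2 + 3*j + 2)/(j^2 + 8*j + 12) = (j + 1)/(j + 6)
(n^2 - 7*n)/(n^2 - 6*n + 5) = n*(n - 7)/(n^2 - 6*n + 5)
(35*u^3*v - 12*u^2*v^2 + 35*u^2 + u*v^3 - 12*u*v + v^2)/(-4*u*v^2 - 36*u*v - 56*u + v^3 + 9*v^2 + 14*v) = (-35*u^3*v + 12*u^2*v^2 - 35*u^2 - u*v^3 + 12*u*v - v^2)/(4*u*v^2 + 36*u*v + 56*u - v^3 - 9*v^2 - 14*v)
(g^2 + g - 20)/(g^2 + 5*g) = (g - 4)/g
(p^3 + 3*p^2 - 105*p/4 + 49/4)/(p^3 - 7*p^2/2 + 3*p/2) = (2*p^2 + 7*p - 49)/(2*p*(p - 3))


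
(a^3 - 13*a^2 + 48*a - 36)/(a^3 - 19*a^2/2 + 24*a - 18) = 2*(a^2 - 7*a + 6)/(2*a^2 - 7*a + 6)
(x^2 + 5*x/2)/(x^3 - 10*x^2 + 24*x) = (x + 5/2)/(x^2 - 10*x + 24)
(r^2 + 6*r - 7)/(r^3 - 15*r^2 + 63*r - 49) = (r + 7)/(r^2 - 14*r + 49)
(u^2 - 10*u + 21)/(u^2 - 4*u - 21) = (u - 3)/(u + 3)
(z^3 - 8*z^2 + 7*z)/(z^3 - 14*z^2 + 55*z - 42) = z/(z - 6)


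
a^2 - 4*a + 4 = (a - 2)^2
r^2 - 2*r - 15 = (r - 5)*(r + 3)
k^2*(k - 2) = k^3 - 2*k^2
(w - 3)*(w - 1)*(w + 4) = w^3 - 13*w + 12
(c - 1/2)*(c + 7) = c^2 + 13*c/2 - 7/2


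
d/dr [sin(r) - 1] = cos(r)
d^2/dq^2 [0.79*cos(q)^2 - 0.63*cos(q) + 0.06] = 0.63*cos(q) - 1.58*cos(2*q)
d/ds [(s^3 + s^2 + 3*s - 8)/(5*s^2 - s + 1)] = (5*s^4 - 2*s^3 - 13*s^2 + 82*s - 5)/(25*s^4 - 10*s^3 + 11*s^2 - 2*s + 1)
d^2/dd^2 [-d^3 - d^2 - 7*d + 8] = -6*d - 2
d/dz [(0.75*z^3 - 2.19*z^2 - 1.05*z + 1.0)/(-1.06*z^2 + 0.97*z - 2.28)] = (-0.795*z^4 + 1.455*z^3 - 8.3673*z^2 + 12.1064*z + 1.424)/(1.1236*z^4 - 2.0564*z^3 + 5.7745*z^2 - 4.4232*z + 5.1984)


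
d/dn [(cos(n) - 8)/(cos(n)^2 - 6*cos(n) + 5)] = (cos(n)^2 - 16*cos(n) + 43)*sin(n)/(cos(n)^2 - 6*cos(n) + 5)^2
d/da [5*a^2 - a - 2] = 10*a - 1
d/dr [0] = 0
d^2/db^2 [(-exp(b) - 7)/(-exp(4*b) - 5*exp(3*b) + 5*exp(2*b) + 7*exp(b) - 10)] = (9*exp(8*b) + 167*exp(7*b) + 895*exp(6*b) + 1143*exp(5*b) - 1931*exp(4*b) - 1595*exp(3*b) - 2115*exp(2*b) + 1813*exp(b) + 590)*exp(b)/(exp(12*b) + 15*exp(11*b) + 60*exp(10*b) - 46*exp(9*b) - 480*exp(8*b) + 360*exp(7*b) + 1522*exp(6*b) - 1710*exp(5*b) - 1785*exp(4*b) + 3257*exp(3*b) - 30*exp(2*b) - 2100*exp(b) + 1000)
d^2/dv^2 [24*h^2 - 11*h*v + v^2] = 2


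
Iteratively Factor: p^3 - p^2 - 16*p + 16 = (p - 1)*(p^2 - 16) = (p - 1)*(p + 4)*(p - 4)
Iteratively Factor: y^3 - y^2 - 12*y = (y + 3)*(y^2 - 4*y) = y*(y + 3)*(y - 4)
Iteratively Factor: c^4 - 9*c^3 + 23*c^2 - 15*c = (c)*(c^3 - 9*c^2 + 23*c - 15) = c*(c - 3)*(c^2 - 6*c + 5) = c*(c - 5)*(c - 3)*(c - 1)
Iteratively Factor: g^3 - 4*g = (g - 2)*(g^2 + 2*g) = g*(g - 2)*(g + 2)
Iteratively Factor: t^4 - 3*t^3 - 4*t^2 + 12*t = (t - 3)*(t^3 - 4*t) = (t - 3)*(t + 2)*(t^2 - 2*t) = (t - 3)*(t - 2)*(t + 2)*(t)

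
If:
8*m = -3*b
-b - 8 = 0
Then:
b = -8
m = 3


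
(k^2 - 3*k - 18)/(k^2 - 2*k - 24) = (k + 3)/(k + 4)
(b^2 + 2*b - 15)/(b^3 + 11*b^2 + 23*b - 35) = (b - 3)/(b^2 + 6*b - 7)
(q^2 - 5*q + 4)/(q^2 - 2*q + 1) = (q - 4)/(q - 1)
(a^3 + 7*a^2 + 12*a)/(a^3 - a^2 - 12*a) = (a + 4)/(a - 4)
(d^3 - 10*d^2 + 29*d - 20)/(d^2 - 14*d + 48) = (d^3 - 10*d^2 + 29*d - 20)/(d^2 - 14*d + 48)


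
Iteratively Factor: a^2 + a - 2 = (a - 1)*(a + 2)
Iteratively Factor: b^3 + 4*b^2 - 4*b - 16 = (b - 2)*(b^2 + 6*b + 8) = (b - 2)*(b + 2)*(b + 4)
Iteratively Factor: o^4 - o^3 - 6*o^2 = (o - 3)*(o^3 + 2*o^2) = o*(o - 3)*(o^2 + 2*o) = o^2*(o - 3)*(o + 2)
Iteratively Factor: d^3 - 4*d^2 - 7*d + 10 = (d + 2)*(d^2 - 6*d + 5) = (d - 5)*(d + 2)*(d - 1)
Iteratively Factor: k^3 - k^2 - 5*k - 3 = (k + 1)*(k^2 - 2*k - 3) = (k + 1)^2*(k - 3)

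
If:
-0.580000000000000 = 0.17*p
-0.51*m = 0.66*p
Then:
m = 4.42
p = -3.41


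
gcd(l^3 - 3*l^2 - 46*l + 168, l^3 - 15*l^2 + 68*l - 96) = l - 4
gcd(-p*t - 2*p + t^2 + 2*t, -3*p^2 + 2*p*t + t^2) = p - t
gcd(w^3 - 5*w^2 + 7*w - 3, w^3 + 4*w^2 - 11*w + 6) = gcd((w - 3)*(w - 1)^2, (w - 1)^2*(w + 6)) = w^2 - 2*w + 1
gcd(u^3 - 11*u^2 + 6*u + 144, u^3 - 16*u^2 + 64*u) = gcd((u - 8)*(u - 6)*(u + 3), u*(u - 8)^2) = u - 8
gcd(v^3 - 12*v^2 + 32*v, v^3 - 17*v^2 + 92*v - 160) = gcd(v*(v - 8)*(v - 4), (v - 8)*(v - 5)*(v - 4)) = v^2 - 12*v + 32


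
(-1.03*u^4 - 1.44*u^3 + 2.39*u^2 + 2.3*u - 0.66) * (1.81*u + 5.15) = -1.8643*u^5 - 7.9109*u^4 - 3.0901*u^3 + 16.4715*u^2 + 10.6504*u - 3.399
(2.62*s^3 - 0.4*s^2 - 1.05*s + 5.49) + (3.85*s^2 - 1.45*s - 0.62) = 2.62*s^3 + 3.45*s^2 - 2.5*s + 4.87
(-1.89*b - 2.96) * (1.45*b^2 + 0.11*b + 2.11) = -2.7405*b^3 - 4.4999*b^2 - 4.3135*b - 6.2456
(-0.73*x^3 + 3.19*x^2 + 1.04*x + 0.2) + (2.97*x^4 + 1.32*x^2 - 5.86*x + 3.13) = 2.97*x^4 - 0.73*x^3 + 4.51*x^2 - 4.82*x + 3.33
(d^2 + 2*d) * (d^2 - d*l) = d^4 - d^3*l + 2*d^3 - 2*d^2*l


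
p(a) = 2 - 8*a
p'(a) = -8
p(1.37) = -8.96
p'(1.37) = -8.00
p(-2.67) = 23.36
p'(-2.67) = -8.00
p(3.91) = -29.28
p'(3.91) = -8.00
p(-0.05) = 2.40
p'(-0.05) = -8.00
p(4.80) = -36.40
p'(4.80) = -8.00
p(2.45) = -17.60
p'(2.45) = -8.00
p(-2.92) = 25.36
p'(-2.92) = -8.00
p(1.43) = -9.44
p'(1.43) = -8.00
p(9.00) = -70.00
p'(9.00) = -8.00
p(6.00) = -46.00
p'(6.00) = -8.00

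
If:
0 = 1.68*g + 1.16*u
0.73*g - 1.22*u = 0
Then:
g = 0.00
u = 0.00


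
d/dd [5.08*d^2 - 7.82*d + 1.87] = 10.16*d - 7.82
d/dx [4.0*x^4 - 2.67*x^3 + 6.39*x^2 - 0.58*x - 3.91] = 16.0*x^3 - 8.01*x^2 + 12.78*x - 0.58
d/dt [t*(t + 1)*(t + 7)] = 3*t^2 + 16*t + 7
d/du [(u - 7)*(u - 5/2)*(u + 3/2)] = 3*u^2 - 16*u + 13/4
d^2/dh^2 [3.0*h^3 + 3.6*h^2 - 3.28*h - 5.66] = 18.0*h + 7.2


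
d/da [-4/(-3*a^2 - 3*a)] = 4*(-2*a - 1)/(3*a^2*(a + 1)^2)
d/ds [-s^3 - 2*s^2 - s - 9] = -3*s^2 - 4*s - 1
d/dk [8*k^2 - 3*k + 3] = 16*k - 3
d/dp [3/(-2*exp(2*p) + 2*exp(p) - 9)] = (12*exp(p) - 6)*exp(p)/(2*exp(2*p) - 2*exp(p) + 9)^2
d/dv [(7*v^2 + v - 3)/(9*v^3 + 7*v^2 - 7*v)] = (-63*v^4 - 18*v^3 + 25*v^2 + 42*v - 21)/(v^2*(81*v^4 + 126*v^3 - 77*v^2 - 98*v + 49))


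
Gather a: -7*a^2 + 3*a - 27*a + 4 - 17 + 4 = -7*a^2 - 24*a - 9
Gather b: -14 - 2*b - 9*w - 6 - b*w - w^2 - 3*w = b*(-w - 2) - w^2 - 12*w - 20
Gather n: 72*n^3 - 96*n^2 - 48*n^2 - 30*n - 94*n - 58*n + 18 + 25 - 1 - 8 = 72*n^3 - 144*n^2 - 182*n + 34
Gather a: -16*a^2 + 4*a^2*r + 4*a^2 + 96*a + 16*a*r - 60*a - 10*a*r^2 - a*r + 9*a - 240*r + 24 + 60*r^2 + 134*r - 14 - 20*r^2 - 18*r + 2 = a^2*(4*r - 12) + a*(-10*r^2 + 15*r + 45) + 40*r^2 - 124*r + 12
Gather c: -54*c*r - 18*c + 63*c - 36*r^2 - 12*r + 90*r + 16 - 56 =c*(45 - 54*r) - 36*r^2 + 78*r - 40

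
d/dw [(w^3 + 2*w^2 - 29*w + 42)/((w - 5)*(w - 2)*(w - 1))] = 2*(-5*w^2 + 26*w - 53)/(w^4 - 12*w^3 + 46*w^2 - 60*w + 25)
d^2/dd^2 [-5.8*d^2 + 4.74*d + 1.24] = -11.6000000000000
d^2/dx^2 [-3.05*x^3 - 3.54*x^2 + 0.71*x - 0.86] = -18.3*x - 7.08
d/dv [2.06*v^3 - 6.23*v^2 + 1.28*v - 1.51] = 6.18*v^2 - 12.46*v + 1.28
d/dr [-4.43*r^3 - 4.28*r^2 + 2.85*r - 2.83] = -13.29*r^2 - 8.56*r + 2.85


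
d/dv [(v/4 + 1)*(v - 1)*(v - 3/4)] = 3*v^2/4 + 9*v/8 - 25/16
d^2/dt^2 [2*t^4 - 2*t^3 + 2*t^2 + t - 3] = 24*t^2 - 12*t + 4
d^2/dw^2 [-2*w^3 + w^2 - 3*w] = 2 - 12*w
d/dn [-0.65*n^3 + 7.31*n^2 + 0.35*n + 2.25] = -1.95*n^2 + 14.62*n + 0.35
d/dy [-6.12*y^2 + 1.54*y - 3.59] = 1.54 - 12.24*y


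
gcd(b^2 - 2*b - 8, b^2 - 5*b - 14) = b + 2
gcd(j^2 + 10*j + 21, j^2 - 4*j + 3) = 1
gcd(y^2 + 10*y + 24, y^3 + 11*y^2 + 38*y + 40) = y + 4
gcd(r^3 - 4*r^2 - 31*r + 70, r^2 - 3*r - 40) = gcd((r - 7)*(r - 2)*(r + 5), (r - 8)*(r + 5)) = r + 5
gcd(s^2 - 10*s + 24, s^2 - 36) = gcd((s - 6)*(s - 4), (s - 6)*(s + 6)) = s - 6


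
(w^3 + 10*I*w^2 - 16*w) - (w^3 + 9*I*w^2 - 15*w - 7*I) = I*w^2 - w + 7*I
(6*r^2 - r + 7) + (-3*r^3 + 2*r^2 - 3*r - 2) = -3*r^3 + 8*r^2 - 4*r + 5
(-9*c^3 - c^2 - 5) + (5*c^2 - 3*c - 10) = -9*c^3 + 4*c^2 - 3*c - 15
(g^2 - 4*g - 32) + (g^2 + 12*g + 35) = 2*g^2 + 8*g + 3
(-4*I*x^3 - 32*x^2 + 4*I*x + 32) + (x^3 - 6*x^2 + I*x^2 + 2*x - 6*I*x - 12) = x^3 - 4*I*x^3 - 38*x^2 + I*x^2 + 2*x - 2*I*x + 20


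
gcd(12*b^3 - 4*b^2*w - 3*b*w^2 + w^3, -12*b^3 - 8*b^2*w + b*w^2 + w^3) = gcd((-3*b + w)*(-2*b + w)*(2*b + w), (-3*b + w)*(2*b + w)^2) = -6*b^2 - b*w + w^2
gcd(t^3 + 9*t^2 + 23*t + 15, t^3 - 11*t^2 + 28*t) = 1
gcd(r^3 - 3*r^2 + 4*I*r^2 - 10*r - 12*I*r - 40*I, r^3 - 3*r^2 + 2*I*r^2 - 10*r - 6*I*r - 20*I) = r^2 - 3*r - 10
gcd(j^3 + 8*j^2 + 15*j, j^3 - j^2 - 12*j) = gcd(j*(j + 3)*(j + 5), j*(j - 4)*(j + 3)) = j^2 + 3*j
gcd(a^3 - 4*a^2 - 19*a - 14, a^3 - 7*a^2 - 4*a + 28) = a^2 - 5*a - 14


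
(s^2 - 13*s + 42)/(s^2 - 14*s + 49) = (s - 6)/(s - 7)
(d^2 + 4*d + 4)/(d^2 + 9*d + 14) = (d + 2)/(d + 7)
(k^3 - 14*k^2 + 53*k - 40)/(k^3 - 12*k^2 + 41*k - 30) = (k - 8)/(k - 6)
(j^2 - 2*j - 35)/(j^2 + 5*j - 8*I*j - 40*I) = (j - 7)/(j - 8*I)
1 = 1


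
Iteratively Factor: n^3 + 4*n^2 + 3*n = (n + 1)*(n^2 + 3*n) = n*(n + 1)*(n + 3)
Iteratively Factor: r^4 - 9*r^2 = (r)*(r^3 - 9*r) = r^2*(r^2 - 9) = r^2*(r + 3)*(r - 3)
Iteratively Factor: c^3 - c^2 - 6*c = (c - 3)*(c^2 + 2*c) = c*(c - 3)*(c + 2)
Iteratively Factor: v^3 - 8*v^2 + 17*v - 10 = (v - 1)*(v^2 - 7*v + 10) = (v - 5)*(v - 1)*(v - 2)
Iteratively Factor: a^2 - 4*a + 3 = (a - 3)*(a - 1)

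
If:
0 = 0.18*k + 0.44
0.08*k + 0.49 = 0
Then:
No Solution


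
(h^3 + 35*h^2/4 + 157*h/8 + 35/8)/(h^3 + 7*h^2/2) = 1 + 21/(4*h) + 5/(4*h^2)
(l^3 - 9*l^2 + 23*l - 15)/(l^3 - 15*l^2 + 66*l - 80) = (l^2 - 4*l + 3)/(l^2 - 10*l + 16)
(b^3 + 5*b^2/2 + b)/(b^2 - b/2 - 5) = b*(2*b + 1)/(2*b - 5)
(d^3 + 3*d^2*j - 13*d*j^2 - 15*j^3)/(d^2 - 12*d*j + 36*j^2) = (d^3 + 3*d^2*j - 13*d*j^2 - 15*j^3)/(d^2 - 12*d*j + 36*j^2)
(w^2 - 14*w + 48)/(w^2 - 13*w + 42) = (w - 8)/(w - 7)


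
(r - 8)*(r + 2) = r^2 - 6*r - 16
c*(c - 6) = c^2 - 6*c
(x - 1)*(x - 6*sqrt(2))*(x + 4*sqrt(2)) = x^3 - 2*sqrt(2)*x^2 - x^2 - 48*x + 2*sqrt(2)*x + 48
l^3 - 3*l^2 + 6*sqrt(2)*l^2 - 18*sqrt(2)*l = l*(l - 3)*(l + 6*sqrt(2))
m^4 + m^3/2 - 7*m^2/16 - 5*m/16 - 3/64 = (m - 3/4)*(m + 1/4)*(m + 1/2)^2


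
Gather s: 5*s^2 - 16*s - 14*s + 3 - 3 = 5*s^2 - 30*s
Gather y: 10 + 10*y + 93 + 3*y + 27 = 13*y + 130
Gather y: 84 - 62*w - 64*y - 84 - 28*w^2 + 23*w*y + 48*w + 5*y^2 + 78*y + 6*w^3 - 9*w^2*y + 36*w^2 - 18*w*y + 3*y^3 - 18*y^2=6*w^3 + 8*w^2 - 14*w + 3*y^3 - 13*y^2 + y*(-9*w^2 + 5*w + 14)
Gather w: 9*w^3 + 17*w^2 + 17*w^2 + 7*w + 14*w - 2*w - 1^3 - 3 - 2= 9*w^3 + 34*w^2 + 19*w - 6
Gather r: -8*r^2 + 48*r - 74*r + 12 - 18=-8*r^2 - 26*r - 6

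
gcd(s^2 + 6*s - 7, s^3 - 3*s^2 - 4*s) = 1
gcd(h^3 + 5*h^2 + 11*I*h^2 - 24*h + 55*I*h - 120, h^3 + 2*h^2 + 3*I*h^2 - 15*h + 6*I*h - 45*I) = h^2 + h*(5 + 3*I) + 15*I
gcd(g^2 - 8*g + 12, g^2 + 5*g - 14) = g - 2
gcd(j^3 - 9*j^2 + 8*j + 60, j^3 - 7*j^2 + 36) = j^2 - 4*j - 12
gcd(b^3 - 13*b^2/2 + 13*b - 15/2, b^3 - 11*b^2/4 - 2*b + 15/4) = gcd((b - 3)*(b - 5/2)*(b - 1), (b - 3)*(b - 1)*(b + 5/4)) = b^2 - 4*b + 3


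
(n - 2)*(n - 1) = n^2 - 3*n + 2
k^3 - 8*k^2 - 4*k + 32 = (k - 8)*(k - 2)*(k + 2)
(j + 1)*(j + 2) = j^2 + 3*j + 2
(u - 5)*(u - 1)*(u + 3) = u^3 - 3*u^2 - 13*u + 15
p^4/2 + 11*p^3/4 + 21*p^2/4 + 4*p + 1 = (p/2 + 1/2)*(p + 1/2)*(p + 2)^2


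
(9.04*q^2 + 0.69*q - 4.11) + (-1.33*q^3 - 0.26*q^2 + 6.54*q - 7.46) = -1.33*q^3 + 8.78*q^2 + 7.23*q - 11.57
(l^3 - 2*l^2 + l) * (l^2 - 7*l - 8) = l^5 - 9*l^4 + 7*l^3 + 9*l^2 - 8*l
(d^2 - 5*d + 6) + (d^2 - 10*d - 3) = 2*d^2 - 15*d + 3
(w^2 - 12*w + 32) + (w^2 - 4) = 2*w^2 - 12*w + 28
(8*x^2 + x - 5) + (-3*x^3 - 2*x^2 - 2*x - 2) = -3*x^3 + 6*x^2 - x - 7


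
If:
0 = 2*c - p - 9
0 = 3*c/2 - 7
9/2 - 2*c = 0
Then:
No Solution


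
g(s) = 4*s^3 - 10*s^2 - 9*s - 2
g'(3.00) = 39.00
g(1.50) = -24.50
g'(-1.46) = 45.78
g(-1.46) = -22.62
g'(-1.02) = 23.88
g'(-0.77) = 13.51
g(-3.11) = -191.05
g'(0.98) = -17.08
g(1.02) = -17.34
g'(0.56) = -16.44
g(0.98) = -16.66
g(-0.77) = -2.83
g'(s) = 12*s^2 - 20*s - 9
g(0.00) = -2.00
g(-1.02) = -7.47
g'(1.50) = -12.00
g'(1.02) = -16.92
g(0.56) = -9.47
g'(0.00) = -9.00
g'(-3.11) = 169.27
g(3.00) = -11.00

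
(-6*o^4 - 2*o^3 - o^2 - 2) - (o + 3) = -6*o^4 - 2*o^3 - o^2 - o - 5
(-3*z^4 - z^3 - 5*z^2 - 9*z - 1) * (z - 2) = -3*z^5 + 5*z^4 - 3*z^3 + z^2 + 17*z + 2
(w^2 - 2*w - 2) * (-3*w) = -3*w^3 + 6*w^2 + 6*w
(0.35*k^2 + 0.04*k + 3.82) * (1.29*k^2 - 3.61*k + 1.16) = 0.4515*k^4 - 1.2119*k^3 + 5.1894*k^2 - 13.7438*k + 4.4312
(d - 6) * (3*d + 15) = 3*d^2 - 3*d - 90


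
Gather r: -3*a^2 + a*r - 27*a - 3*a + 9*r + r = -3*a^2 - 30*a + r*(a + 10)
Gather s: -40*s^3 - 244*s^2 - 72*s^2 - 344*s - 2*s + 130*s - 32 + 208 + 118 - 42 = -40*s^3 - 316*s^2 - 216*s + 252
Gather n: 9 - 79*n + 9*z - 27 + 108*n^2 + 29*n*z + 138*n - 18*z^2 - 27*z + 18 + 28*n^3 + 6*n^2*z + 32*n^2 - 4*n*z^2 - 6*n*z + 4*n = 28*n^3 + n^2*(6*z + 140) + n*(-4*z^2 + 23*z + 63) - 18*z^2 - 18*z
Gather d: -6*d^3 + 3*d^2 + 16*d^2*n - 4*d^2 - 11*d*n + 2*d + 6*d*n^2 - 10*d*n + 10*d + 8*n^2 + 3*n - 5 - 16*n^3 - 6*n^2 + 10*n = -6*d^3 + d^2*(16*n - 1) + d*(6*n^2 - 21*n + 12) - 16*n^3 + 2*n^2 + 13*n - 5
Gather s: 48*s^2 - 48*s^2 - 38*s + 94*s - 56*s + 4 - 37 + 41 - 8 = 0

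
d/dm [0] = 0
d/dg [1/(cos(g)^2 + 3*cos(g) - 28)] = (2*cos(g) + 3)*sin(g)/(cos(g)^2 + 3*cos(g) - 28)^2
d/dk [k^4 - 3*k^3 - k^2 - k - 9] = 4*k^3 - 9*k^2 - 2*k - 1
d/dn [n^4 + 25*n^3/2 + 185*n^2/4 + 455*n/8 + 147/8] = 4*n^3 + 75*n^2/2 + 185*n/2 + 455/8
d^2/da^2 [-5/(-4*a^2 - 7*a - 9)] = 10*(-16*a^2 - 28*a + (8*a + 7)^2 - 36)/(4*a^2 + 7*a + 9)^3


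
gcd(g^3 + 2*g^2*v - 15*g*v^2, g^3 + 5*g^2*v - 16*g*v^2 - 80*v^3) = g + 5*v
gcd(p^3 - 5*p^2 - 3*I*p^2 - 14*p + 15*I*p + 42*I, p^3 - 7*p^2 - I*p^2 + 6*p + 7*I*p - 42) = p^2 + p*(-7 - 3*I) + 21*I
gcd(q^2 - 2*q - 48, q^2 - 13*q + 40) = q - 8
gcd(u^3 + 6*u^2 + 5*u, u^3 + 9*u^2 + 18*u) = u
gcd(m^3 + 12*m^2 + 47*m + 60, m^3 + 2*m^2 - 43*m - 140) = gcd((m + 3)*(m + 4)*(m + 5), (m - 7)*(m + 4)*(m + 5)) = m^2 + 9*m + 20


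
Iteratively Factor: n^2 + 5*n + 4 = (n + 1)*(n + 4)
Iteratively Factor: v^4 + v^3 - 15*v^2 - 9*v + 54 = (v - 2)*(v^3 + 3*v^2 - 9*v - 27) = (v - 3)*(v - 2)*(v^2 + 6*v + 9) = (v - 3)*(v - 2)*(v + 3)*(v + 3)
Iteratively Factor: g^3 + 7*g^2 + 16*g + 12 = (g + 2)*(g^2 + 5*g + 6) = (g + 2)*(g + 3)*(g + 2)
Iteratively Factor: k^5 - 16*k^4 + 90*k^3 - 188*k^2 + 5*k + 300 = (k - 3)*(k^4 - 13*k^3 + 51*k^2 - 35*k - 100) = (k - 4)*(k - 3)*(k^3 - 9*k^2 + 15*k + 25) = (k - 5)*(k - 4)*(k - 3)*(k^2 - 4*k - 5) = (k - 5)*(k - 4)*(k - 3)*(k + 1)*(k - 5)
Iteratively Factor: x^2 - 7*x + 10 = (x - 5)*(x - 2)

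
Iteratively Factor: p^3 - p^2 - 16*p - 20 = (p + 2)*(p^2 - 3*p - 10) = (p + 2)^2*(p - 5)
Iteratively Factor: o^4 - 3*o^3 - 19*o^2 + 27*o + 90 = (o + 3)*(o^3 - 6*o^2 - o + 30) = (o + 2)*(o + 3)*(o^2 - 8*o + 15) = (o - 3)*(o + 2)*(o + 3)*(o - 5)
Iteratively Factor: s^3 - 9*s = (s + 3)*(s^2 - 3*s) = (s - 3)*(s + 3)*(s)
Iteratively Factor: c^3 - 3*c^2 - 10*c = (c)*(c^2 - 3*c - 10) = c*(c + 2)*(c - 5)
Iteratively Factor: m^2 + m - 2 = (m + 2)*(m - 1)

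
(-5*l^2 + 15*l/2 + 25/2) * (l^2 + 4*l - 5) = -5*l^4 - 25*l^3/2 + 135*l^2/2 + 25*l/2 - 125/2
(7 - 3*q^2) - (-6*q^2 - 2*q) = 3*q^2 + 2*q + 7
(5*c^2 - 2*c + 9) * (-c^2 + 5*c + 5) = -5*c^4 + 27*c^3 + 6*c^2 + 35*c + 45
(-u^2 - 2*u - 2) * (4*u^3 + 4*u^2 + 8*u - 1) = -4*u^5 - 12*u^4 - 24*u^3 - 23*u^2 - 14*u + 2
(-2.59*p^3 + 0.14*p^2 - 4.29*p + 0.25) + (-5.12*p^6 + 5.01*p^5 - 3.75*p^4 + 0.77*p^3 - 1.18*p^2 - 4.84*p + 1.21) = -5.12*p^6 + 5.01*p^5 - 3.75*p^4 - 1.82*p^3 - 1.04*p^2 - 9.13*p + 1.46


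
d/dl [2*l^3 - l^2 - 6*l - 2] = 6*l^2 - 2*l - 6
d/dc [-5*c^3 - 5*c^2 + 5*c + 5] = -15*c^2 - 10*c + 5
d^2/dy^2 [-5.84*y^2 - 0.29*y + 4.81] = -11.6800000000000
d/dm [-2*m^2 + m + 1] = 1 - 4*m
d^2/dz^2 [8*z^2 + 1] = 16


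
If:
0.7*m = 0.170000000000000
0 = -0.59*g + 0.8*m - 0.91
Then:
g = -1.21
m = 0.24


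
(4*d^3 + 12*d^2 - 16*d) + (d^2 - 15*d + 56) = 4*d^3 + 13*d^2 - 31*d + 56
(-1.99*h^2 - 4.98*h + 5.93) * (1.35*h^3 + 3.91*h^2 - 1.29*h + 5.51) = -2.6865*h^5 - 14.5039*h^4 - 8.8992*h^3 + 18.6456*h^2 - 35.0895*h + 32.6743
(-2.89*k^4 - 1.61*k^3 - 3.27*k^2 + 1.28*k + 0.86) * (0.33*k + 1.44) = -0.9537*k^5 - 4.6929*k^4 - 3.3975*k^3 - 4.2864*k^2 + 2.127*k + 1.2384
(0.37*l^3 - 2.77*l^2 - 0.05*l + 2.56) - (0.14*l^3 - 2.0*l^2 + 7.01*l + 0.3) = 0.23*l^3 - 0.77*l^2 - 7.06*l + 2.26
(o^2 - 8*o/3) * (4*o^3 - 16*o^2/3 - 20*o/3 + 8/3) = 4*o^5 - 16*o^4 + 68*o^3/9 + 184*o^2/9 - 64*o/9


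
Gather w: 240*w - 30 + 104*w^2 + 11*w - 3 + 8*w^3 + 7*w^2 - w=8*w^3 + 111*w^2 + 250*w - 33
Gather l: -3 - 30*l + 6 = 3 - 30*l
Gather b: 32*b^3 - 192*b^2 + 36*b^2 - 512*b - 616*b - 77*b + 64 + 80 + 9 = 32*b^3 - 156*b^2 - 1205*b + 153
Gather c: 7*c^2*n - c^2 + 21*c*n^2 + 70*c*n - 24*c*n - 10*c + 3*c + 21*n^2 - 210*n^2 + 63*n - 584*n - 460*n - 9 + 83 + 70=c^2*(7*n - 1) + c*(21*n^2 + 46*n - 7) - 189*n^2 - 981*n + 144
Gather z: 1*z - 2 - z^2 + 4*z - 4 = -z^2 + 5*z - 6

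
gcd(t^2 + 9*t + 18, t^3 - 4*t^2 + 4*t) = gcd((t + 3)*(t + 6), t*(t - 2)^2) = 1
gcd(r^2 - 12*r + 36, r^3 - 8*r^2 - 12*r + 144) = r^2 - 12*r + 36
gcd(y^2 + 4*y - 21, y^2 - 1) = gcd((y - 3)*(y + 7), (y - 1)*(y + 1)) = 1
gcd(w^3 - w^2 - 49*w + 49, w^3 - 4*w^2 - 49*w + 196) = w^2 - 49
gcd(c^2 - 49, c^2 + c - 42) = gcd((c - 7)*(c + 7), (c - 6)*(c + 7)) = c + 7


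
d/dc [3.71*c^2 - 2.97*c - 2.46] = 7.42*c - 2.97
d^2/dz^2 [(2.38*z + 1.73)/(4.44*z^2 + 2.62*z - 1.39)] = ((2.38*z + 1.73)*(8.88*z + 2.62)*(17.76*z + 5.24) - (63.4032*z + 27.8336)*(4.44*z^2 + 2.62*z - 1.39))/(4.44*z^2 + 2.62*z - 1.39)^3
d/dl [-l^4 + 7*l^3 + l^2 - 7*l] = -4*l^3 + 21*l^2 + 2*l - 7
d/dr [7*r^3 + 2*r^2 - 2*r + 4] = 21*r^2 + 4*r - 2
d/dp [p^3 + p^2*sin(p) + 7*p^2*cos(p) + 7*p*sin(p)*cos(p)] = -7*p^2*sin(p) + p^2*cos(p) + 3*p^2 + 2*p*sin(p) + 14*p*cos(p) + 7*p*cos(2*p) + 7*sin(2*p)/2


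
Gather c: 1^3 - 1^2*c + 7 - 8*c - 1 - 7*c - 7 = -16*c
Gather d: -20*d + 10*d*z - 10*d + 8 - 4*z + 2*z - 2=d*(10*z - 30) - 2*z + 6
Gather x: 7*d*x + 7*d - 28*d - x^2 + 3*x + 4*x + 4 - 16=-21*d - x^2 + x*(7*d + 7) - 12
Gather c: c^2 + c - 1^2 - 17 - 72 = c^2 + c - 90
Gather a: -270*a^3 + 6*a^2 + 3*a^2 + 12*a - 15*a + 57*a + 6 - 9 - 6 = -270*a^3 + 9*a^2 + 54*a - 9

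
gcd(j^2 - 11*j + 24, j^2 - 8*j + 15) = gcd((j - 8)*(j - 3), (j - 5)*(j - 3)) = j - 3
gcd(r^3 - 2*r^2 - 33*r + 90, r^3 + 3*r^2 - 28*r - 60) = r^2 + r - 30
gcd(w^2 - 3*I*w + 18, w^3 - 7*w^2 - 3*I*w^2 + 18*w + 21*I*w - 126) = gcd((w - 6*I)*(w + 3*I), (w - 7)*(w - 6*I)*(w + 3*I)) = w^2 - 3*I*w + 18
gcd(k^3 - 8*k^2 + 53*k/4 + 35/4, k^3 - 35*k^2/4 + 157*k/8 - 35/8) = k^2 - 17*k/2 + 35/2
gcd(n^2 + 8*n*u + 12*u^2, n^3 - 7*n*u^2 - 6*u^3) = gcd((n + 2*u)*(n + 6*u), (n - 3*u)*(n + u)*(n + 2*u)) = n + 2*u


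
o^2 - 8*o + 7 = (o - 7)*(o - 1)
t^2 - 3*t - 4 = (t - 4)*(t + 1)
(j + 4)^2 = j^2 + 8*j + 16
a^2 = a^2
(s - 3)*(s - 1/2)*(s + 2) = s^3 - 3*s^2/2 - 11*s/2 + 3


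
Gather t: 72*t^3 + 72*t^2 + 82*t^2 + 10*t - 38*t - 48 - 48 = 72*t^3 + 154*t^2 - 28*t - 96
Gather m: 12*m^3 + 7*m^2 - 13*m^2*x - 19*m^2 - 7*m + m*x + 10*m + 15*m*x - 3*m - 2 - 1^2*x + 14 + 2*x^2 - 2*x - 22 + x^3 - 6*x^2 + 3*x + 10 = 12*m^3 + m^2*(-13*x - 12) + 16*m*x + x^3 - 4*x^2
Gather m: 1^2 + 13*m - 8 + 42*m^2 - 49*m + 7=42*m^2 - 36*m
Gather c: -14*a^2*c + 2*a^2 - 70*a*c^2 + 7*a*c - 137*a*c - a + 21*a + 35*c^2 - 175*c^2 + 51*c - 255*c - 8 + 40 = 2*a^2 + 20*a + c^2*(-70*a - 140) + c*(-14*a^2 - 130*a - 204) + 32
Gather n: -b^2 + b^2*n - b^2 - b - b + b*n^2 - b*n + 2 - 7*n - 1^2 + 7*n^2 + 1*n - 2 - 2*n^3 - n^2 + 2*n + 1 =-2*b^2 - 2*b - 2*n^3 + n^2*(b + 6) + n*(b^2 - b - 4)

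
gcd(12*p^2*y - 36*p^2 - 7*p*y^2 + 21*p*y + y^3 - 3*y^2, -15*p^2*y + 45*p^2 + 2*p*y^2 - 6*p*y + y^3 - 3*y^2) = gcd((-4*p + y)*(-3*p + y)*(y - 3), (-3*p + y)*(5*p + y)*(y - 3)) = -3*p*y + 9*p + y^2 - 3*y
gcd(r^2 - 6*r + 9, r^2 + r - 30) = 1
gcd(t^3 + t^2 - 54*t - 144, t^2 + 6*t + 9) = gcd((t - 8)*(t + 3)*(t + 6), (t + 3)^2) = t + 3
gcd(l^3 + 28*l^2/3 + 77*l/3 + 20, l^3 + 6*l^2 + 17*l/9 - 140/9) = l + 5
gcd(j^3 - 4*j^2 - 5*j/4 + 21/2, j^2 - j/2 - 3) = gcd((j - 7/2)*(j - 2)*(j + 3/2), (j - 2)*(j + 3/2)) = j^2 - j/2 - 3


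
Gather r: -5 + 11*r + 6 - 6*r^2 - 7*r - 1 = -6*r^2 + 4*r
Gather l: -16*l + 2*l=-14*l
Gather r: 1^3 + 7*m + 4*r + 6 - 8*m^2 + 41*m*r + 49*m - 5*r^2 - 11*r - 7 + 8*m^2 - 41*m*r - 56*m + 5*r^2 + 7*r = 0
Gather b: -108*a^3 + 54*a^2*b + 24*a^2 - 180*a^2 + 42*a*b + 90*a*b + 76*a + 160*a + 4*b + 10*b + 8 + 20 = -108*a^3 - 156*a^2 + 236*a + b*(54*a^2 + 132*a + 14) + 28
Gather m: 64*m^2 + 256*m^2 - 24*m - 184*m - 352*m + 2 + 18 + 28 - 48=320*m^2 - 560*m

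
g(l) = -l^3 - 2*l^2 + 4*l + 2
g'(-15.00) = -611.00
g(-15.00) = 2867.00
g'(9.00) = -275.00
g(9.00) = -853.00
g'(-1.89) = 0.84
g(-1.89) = -5.95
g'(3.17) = -38.83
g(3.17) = -37.27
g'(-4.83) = -46.67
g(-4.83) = 48.70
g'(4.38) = -71.07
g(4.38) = -102.88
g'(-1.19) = 4.51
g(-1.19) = -3.91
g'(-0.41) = 5.14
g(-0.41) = 0.09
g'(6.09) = -131.62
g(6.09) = -273.68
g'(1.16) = -4.68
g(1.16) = 2.39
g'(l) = -3*l^2 - 4*l + 4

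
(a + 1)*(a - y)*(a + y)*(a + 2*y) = a^4 + 2*a^3*y + a^3 - a^2*y^2 + 2*a^2*y - 2*a*y^3 - a*y^2 - 2*y^3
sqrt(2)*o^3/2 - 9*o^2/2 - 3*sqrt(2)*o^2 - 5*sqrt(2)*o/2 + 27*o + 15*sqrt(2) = (o - 6)*(o - 5*sqrt(2))*(sqrt(2)*o/2 + 1/2)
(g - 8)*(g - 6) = g^2 - 14*g + 48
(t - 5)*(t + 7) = t^2 + 2*t - 35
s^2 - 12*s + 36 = (s - 6)^2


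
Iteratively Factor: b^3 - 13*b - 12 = (b + 3)*(b^2 - 3*b - 4) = (b - 4)*(b + 3)*(b + 1)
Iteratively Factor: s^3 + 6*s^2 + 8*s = (s + 2)*(s^2 + 4*s) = (s + 2)*(s + 4)*(s)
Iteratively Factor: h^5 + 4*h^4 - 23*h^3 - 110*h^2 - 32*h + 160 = (h - 1)*(h^4 + 5*h^3 - 18*h^2 - 128*h - 160) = (h - 1)*(h + 4)*(h^3 + h^2 - 22*h - 40) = (h - 5)*(h - 1)*(h + 4)*(h^2 + 6*h + 8) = (h - 5)*(h - 1)*(h + 4)^2*(h + 2)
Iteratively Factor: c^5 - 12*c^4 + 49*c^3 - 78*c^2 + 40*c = (c - 5)*(c^4 - 7*c^3 + 14*c^2 - 8*c) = (c - 5)*(c - 4)*(c^3 - 3*c^2 + 2*c) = c*(c - 5)*(c - 4)*(c^2 - 3*c + 2) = c*(c - 5)*(c - 4)*(c - 1)*(c - 2)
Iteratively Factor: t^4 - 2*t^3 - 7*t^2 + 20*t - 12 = (t - 2)*(t^3 - 7*t + 6) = (t - 2)*(t + 3)*(t^2 - 3*t + 2) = (t - 2)^2*(t + 3)*(t - 1)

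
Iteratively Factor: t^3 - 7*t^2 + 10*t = (t - 2)*(t^2 - 5*t) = t*(t - 2)*(t - 5)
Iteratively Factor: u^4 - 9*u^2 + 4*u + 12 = (u + 3)*(u^3 - 3*u^2 + 4) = (u - 2)*(u + 3)*(u^2 - u - 2) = (u - 2)*(u + 1)*(u + 3)*(u - 2)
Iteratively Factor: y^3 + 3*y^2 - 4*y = (y + 4)*(y^2 - y) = (y - 1)*(y + 4)*(y)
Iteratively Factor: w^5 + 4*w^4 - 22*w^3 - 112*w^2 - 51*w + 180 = (w - 1)*(w^4 + 5*w^3 - 17*w^2 - 129*w - 180) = (w - 1)*(w + 4)*(w^3 + w^2 - 21*w - 45) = (w - 5)*(w - 1)*(w + 4)*(w^2 + 6*w + 9) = (w - 5)*(w - 1)*(w + 3)*(w + 4)*(w + 3)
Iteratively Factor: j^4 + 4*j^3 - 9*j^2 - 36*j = (j)*(j^3 + 4*j^2 - 9*j - 36) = j*(j + 3)*(j^2 + j - 12) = j*(j - 3)*(j + 3)*(j + 4)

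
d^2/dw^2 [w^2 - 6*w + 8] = 2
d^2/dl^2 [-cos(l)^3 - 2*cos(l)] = (5 - 9*sin(l)^2)*cos(l)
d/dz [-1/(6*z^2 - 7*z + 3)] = (12*z - 7)/(6*z^2 - 7*z + 3)^2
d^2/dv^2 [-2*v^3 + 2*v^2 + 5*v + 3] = 4 - 12*v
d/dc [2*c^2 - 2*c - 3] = 4*c - 2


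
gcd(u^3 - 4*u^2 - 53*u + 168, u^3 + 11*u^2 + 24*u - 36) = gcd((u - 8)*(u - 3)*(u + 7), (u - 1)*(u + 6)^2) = 1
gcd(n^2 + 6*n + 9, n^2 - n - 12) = n + 3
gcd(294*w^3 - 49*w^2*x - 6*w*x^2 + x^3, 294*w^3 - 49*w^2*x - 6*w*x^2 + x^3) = 294*w^3 - 49*w^2*x - 6*w*x^2 + x^3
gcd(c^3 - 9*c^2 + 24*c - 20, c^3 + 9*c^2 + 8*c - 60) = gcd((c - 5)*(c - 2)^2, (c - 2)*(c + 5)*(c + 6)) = c - 2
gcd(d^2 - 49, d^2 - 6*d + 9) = 1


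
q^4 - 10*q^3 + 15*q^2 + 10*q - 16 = (q - 8)*(q - 2)*(q - 1)*(q + 1)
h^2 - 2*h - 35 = (h - 7)*(h + 5)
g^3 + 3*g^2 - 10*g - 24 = (g - 3)*(g + 2)*(g + 4)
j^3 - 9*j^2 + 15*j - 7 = (j - 7)*(j - 1)^2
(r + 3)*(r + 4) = r^2 + 7*r + 12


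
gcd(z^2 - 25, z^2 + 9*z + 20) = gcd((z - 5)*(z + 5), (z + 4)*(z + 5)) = z + 5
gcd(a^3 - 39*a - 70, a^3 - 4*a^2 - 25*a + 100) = a + 5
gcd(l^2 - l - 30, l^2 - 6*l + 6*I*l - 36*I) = l - 6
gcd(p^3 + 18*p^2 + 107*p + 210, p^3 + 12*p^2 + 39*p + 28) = p + 7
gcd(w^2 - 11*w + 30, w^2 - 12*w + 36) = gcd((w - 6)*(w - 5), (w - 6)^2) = w - 6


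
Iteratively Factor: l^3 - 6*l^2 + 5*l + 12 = (l - 4)*(l^2 - 2*l - 3) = (l - 4)*(l - 3)*(l + 1)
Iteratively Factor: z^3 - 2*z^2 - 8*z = (z)*(z^2 - 2*z - 8) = z*(z - 4)*(z + 2)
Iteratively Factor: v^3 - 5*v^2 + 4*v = (v - 1)*(v^2 - 4*v) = v*(v - 1)*(v - 4)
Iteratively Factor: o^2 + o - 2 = (o - 1)*(o + 2)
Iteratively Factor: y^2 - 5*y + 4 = (y - 1)*(y - 4)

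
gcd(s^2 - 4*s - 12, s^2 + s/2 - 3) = s + 2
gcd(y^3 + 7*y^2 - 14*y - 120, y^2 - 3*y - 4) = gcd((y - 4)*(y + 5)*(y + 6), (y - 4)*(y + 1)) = y - 4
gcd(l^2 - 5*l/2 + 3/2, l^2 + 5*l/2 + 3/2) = 1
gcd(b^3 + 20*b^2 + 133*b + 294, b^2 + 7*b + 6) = b + 6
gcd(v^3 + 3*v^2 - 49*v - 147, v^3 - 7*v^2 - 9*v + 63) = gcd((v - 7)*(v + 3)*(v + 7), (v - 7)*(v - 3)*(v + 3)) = v^2 - 4*v - 21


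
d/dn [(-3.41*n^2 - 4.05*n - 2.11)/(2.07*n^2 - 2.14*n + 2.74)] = (15.6809*n^2 - 9.9514*n - 15.6124)/(4.2849*n^4 - 8.8596*n^3 + 15.9232*n^2 - 11.7272*n + 7.5076)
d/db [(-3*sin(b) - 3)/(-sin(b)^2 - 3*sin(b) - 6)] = 3*(-sin(b)^2 - 2*sin(b) + 3)*cos(b)/(sin(b)^2 + 3*sin(b) + 6)^2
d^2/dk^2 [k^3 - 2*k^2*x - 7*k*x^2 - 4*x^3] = 6*k - 4*x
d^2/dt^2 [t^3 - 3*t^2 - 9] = 6*t - 6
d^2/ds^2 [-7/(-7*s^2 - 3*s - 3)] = 14*(-49*s^2 - 21*s + (14*s + 3)^2 - 21)/(7*s^2 + 3*s + 3)^3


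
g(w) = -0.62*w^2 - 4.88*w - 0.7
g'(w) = -1.24*w - 4.88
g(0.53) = -3.46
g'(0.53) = -5.54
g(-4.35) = 8.80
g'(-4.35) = 0.51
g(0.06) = -1.00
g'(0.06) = -4.95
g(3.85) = -28.68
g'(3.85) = -9.65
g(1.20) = -7.45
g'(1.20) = -6.37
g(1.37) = -8.55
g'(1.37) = -6.58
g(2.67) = -18.15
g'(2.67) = -8.19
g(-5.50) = 7.38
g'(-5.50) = 1.94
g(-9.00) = -7.00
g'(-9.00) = 6.28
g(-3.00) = 8.36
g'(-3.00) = -1.16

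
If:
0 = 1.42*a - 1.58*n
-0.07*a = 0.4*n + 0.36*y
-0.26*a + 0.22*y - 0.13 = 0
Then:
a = -0.25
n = -0.22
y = 0.30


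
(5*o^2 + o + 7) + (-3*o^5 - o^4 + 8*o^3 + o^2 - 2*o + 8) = -3*o^5 - o^4 + 8*o^3 + 6*o^2 - o + 15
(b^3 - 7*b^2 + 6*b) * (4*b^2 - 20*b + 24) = 4*b^5 - 48*b^4 + 188*b^3 - 288*b^2 + 144*b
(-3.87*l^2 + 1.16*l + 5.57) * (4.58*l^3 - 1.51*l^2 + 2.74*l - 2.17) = -17.7246*l^5 + 11.1565*l^4 + 13.1552*l^3 + 3.1656*l^2 + 12.7446*l - 12.0869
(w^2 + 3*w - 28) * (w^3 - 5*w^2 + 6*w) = w^5 - 2*w^4 - 37*w^3 + 158*w^2 - 168*w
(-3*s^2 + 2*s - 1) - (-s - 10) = -3*s^2 + 3*s + 9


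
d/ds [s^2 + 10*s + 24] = 2*s + 10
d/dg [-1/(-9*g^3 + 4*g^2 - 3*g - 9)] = (-27*g^2 + 8*g - 3)/(9*g^3 - 4*g^2 + 3*g + 9)^2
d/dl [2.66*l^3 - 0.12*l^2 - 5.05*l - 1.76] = 7.98*l^2 - 0.24*l - 5.05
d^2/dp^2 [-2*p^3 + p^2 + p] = 2 - 12*p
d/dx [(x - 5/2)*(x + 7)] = 2*x + 9/2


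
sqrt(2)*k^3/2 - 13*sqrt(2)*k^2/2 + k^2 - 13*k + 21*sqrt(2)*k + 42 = (k - 7)*(k - 6)*(sqrt(2)*k/2 + 1)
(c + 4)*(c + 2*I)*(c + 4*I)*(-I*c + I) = -I*c^4 + 6*c^3 - 3*I*c^3 + 18*c^2 + 12*I*c^2 - 24*c + 24*I*c - 32*I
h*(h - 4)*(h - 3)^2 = h^4 - 10*h^3 + 33*h^2 - 36*h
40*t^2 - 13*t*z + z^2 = (-8*t + z)*(-5*t + z)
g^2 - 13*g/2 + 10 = (g - 4)*(g - 5/2)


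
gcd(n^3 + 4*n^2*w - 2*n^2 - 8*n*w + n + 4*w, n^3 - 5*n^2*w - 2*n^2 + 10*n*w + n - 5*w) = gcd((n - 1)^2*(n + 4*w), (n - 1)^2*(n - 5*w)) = n^2 - 2*n + 1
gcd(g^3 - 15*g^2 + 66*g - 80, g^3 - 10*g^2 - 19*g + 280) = g - 8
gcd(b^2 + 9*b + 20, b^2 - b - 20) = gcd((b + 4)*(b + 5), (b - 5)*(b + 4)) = b + 4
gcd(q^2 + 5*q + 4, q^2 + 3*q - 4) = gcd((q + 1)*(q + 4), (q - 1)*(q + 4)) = q + 4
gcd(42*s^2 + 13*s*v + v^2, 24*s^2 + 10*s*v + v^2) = 6*s + v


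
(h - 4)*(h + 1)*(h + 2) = h^3 - h^2 - 10*h - 8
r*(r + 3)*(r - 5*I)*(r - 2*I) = r^4 + 3*r^3 - 7*I*r^3 - 10*r^2 - 21*I*r^2 - 30*r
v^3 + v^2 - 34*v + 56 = (v - 4)*(v - 2)*(v + 7)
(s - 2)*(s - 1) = s^2 - 3*s + 2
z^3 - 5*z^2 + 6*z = z*(z - 3)*(z - 2)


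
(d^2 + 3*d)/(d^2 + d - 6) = d/(d - 2)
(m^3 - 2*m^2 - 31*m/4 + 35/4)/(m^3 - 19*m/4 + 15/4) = (2*m - 7)/(2*m - 3)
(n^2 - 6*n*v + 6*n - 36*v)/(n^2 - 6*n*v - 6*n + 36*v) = (n + 6)/(n - 6)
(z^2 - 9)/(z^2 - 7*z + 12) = (z + 3)/(z - 4)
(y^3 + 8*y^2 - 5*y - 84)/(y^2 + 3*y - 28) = (y^2 + y - 12)/(y - 4)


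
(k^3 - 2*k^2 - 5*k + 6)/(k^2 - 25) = (k^3 - 2*k^2 - 5*k + 6)/(k^2 - 25)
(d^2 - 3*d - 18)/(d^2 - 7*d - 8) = (-d^2 + 3*d + 18)/(-d^2 + 7*d + 8)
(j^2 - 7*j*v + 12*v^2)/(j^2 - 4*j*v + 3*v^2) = (-j + 4*v)/(-j + v)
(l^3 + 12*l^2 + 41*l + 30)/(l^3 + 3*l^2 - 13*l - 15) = (l + 6)/(l - 3)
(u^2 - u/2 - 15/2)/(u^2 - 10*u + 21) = (u + 5/2)/(u - 7)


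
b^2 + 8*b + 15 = (b + 3)*(b + 5)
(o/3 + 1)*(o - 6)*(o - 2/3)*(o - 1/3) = o^4/3 - 4*o^3/3 - 133*o^2/27 + 52*o/9 - 4/3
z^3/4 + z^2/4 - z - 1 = (z/4 + 1/4)*(z - 2)*(z + 2)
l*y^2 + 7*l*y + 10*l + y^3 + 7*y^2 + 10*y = (l + y)*(y + 2)*(y + 5)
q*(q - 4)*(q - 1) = q^3 - 5*q^2 + 4*q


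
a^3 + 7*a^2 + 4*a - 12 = (a - 1)*(a + 2)*(a + 6)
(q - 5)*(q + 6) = q^2 + q - 30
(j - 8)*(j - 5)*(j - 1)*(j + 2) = j^4 - 12*j^3 + 25*j^2 + 66*j - 80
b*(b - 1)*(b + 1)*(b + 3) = b^4 + 3*b^3 - b^2 - 3*b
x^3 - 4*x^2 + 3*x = x*(x - 3)*(x - 1)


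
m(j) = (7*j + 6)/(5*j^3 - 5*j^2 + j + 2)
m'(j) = (7*j + 6)*(-15*j^2 + 10*j - 1)/(5*j^3 - 5*j^2 + j + 2)^2 + 7/(5*j^3 - 5*j^2 + j + 2) = (35*j^3 - 35*j^2 + 7*j - (7*j + 6)*(15*j^2 - 10*j + 1) + 14)/(5*j^3 - 5*j^2 + j + 2)^2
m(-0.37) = 4.93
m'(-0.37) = -37.95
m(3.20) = 0.24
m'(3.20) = -0.19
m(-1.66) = 0.15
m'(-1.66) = 0.06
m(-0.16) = 2.88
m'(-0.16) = -0.95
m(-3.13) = 0.08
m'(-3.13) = 0.03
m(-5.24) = 0.04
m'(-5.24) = 0.01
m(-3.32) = 0.07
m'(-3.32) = 0.03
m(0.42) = 4.68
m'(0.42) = 5.03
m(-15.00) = 0.01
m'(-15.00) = 0.00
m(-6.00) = 0.03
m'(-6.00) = 0.01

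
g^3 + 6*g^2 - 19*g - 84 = (g - 4)*(g + 3)*(g + 7)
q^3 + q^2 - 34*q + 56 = (q - 4)*(q - 2)*(q + 7)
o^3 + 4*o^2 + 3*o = o*(o + 1)*(o + 3)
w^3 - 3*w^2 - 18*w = w*(w - 6)*(w + 3)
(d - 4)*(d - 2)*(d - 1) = d^3 - 7*d^2 + 14*d - 8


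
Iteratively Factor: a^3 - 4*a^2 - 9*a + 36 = (a + 3)*(a^2 - 7*a + 12) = (a - 4)*(a + 3)*(a - 3)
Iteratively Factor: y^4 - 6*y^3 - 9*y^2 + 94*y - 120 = (y + 4)*(y^3 - 10*y^2 + 31*y - 30) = (y - 3)*(y + 4)*(y^2 - 7*y + 10) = (y - 3)*(y - 2)*(y + 4)*(y - 5)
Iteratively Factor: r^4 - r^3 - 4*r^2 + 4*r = (r - 1)*(r^3 - 4*r) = (r - 2)*(r - 1)*(r^2 + 2*r) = r*(r - 2)*(r - 1)*(r + 2)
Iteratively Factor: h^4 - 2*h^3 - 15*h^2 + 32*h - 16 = (h - 1)*(h^3 - h^2 - 16*h + 16) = (h - 4)*(h - 1)*(h^2 + 3*h - 4) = (h - 4)*(h - 1)*(h + 4)*(h - 1)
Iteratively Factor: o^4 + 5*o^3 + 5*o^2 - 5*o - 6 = (o - 1)*(o^3 + 6*o^2 + 11*o + 6) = (o - 1)*(o + 3)*(o^2 + 3*o + 2) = (o - 1)*(o + 2)*(o + 3)*(o + 1)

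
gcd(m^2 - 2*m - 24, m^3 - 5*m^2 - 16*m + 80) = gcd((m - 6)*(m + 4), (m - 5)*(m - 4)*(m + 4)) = m + 4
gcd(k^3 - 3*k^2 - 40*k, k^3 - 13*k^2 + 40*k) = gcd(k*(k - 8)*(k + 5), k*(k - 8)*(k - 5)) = k^2 - 8*k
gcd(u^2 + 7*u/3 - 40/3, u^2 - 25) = u + 5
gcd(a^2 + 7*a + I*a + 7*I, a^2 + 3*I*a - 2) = a + I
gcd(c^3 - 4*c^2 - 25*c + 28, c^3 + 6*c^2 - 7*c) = c - 1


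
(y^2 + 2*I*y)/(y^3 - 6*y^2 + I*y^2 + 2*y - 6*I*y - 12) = y/(y^2 - y*(6 + I) + 6*I)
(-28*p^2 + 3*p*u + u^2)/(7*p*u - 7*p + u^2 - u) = (-4*p + u)/(u - 1)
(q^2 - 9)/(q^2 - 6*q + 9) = (q + 3)/(q - 3)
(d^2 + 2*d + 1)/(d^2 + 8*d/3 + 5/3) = 3*(d + 1)/(3*d + 5)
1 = 1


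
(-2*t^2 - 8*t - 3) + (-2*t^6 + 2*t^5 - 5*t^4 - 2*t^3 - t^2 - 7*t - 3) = -2*t^6 + 2*t^5 - 5*t^4 - 2*t^3 - 3*t^2 - 15*t - 6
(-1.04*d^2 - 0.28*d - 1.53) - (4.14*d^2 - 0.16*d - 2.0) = -5.18*d^2 - 0.12*d + 0.47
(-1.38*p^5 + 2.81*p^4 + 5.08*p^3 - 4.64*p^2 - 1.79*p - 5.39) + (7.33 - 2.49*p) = -1.38*p^5 + 2.81*p^4 + 5.08*p^3 - 4.64*p^2 - 4.28*p + 1.94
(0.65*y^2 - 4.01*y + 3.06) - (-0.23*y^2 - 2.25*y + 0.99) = 0.88*y^2 - 1.76*y + 2.07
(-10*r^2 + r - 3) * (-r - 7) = 10*r^3 + 69*r^2 - 4*r + 21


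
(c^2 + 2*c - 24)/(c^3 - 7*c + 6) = (c^2 + 2*c - 24)/(c^3 - 7*c + 6)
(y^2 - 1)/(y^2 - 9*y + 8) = (y + 1)/(y - 8)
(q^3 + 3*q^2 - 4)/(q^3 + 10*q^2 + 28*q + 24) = (q - 1)/(q + 6)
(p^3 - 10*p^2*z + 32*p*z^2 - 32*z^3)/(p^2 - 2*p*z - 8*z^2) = (p^2 - 6*p*z + 8*z^2)/(p + 2*z)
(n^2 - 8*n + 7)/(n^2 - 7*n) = (n - 1)/n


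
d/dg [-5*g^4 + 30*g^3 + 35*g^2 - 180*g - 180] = -20*g^3 + 90*g^2 + 70*g - 180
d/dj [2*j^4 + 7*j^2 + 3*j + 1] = 8*j^3 + 14*j + 3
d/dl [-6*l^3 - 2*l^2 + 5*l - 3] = -18*l^2 - 4*l + 5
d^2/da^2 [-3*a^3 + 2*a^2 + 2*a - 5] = 4 - 18*a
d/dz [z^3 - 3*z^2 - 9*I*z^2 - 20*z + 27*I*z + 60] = 3*z^2 - 6*z - 18*I*z - 20 + 27*I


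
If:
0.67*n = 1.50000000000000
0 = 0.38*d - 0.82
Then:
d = 2.16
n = 2.24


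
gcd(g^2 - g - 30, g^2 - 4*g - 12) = g - 6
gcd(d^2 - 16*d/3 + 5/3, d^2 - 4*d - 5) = d - 5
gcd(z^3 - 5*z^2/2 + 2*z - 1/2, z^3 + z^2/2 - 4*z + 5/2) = z^2 - 2*z + 1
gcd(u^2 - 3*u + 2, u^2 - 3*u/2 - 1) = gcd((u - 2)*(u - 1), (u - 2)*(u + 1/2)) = u - 2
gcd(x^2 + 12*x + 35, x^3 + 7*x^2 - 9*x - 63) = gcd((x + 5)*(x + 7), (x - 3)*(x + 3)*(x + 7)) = x + 7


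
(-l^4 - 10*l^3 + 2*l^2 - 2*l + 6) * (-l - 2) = l^5 + 12*l^4 + 18*l^3 - 2*l^2 - 2*l - 12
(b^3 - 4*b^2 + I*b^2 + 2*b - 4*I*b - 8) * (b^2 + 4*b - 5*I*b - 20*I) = b^5 - 4*I*b^4 - 9*b^3 + 54*I*b^2 - 112*b + 160*I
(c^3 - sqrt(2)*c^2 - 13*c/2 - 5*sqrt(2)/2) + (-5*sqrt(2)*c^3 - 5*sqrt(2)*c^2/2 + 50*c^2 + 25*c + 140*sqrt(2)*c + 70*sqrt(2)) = -5*sqrt(2)*c^3 + c^3 - 7*sqrt(2)*c^2/2 + 50*c^2 + 37*c/2 + 140*sqrt(2)*c + 135*sqrt(2)/2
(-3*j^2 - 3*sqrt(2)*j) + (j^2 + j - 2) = -2*j^2 - 3*sqrt(2)*j + j - 2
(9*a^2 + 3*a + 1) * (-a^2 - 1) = -9*a^4 - 3*a^3 - 10*a^2 - 3*a - 1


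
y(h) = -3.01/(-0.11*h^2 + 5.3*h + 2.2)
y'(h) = -3.01*(0.22*h - 5.3)/(-0.11*h^2 + 5.3*h + 2.2)^2 = (15.953 - 0.6622*h)/(-0.11*h^2 + 5.3*h + 2.2)^2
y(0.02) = -1.31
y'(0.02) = 3.00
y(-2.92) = 0.21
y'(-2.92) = 0.09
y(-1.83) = 0.38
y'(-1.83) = 0.28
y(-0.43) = 30.30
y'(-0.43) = 1645.46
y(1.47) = -0.31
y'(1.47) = 0.16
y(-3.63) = 0.16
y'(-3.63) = 0.05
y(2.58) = -0.20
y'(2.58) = 0.06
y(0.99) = -0.41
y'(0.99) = 0.28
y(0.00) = -1.37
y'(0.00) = 3.30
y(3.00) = -0.18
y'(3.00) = 0.05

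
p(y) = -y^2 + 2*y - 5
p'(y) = 2 - 2*y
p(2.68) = -6.82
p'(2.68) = -3.36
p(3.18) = -8.75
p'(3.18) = -4.36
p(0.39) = -4.37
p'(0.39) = 1.22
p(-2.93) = -19.44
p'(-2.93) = 7.86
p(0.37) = -4.40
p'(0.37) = 1.26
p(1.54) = -4.29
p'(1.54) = -1.08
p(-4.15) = -30.52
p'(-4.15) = 10.30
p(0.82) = -4.03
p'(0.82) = 0.36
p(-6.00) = -53.00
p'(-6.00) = 14.00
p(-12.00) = -173.00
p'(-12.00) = 26.00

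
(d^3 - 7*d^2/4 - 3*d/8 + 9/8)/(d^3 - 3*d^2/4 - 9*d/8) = (d - 1)/d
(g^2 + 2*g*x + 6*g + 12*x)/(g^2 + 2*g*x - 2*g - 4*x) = (g + 6)/(g - 2)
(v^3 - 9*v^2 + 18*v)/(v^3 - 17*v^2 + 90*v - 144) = v/(v - 8)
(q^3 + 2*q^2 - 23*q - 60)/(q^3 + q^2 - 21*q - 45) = (q + 4)/(q + 3)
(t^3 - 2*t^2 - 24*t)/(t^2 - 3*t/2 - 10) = 2*t*(-t^2 + 2*t + 24)/(-2*t^2 + 3*t + 20)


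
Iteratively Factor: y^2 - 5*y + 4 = (y - 1)*(y - 4)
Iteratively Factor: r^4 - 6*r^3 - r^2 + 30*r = (r - 5)*(r^3 - r^2 - 6*r) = (r - 5)*(r - 3)*(r^2 + 2*r) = r*(r - 5)*(r - 3)*(r + 2)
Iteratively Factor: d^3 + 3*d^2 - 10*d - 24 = (d - 3)*(d^2 + 6*d + 8) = (d - 3)*(d + 2)*(d + 4)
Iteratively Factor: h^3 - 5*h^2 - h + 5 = (h - 1)*(h^2 - 4*h - 5) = (h - 5)*(h - 1)*(h + 1)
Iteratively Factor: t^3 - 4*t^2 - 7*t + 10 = (t + 2)*(t^2 - 6*t + 5) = (t - 1)*(t + 2)*(t - 5)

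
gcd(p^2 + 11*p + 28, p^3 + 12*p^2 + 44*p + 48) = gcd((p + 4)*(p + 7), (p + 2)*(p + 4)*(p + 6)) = p + 4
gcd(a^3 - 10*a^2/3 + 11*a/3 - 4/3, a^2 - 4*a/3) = a - 4/3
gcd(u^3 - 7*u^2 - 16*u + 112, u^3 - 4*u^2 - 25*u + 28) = u^2 - 3*u - 28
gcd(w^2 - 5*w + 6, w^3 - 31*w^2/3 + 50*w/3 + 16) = w - 3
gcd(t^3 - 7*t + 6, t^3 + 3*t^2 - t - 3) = t^2 + 2*t - 3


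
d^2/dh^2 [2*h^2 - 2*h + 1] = 4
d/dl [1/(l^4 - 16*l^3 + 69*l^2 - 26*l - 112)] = 2*(-2*l^3 + 24*l^2 - 69*l + 13)/(-l^4 + 16*l^3 - 69*l^2 + 26*l + 112)^2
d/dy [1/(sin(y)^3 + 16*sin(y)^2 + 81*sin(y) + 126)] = (-32*sin(y) + 3*cos(y)^2 - 84)*cos(y)/(sin(y)^3 + 16*sin(y)^2 + 81*sin(y) + 126)^2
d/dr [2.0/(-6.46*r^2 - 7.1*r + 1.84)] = (25.84*r + 14.2)/(6.46*r^2 + 7.1*r - 1.84)^2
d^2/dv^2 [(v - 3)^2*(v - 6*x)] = 6*v - 12*x - 12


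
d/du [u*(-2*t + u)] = -2*t + 2*u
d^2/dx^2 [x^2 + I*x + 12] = 2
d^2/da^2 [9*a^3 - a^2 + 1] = 54*a - 2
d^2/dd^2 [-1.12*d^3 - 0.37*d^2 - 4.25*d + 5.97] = -6.72*d - 0.74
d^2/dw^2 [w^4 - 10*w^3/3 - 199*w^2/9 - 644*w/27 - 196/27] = 12*w^2 - 20*w - 398/9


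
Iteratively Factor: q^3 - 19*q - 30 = (q + 3)*(q^2 - 3*q - 10) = (q - 5)*(q + 3)*(q + 2)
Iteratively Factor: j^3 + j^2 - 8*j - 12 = (j - 3)*(j^2 + 4*j + 4) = (j - 3)*(j + 2)*(j + 2)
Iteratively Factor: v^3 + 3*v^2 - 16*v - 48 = (v + 4)*(v^2 - v - 12) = (v - 4)*(v + 4)*(v + 3)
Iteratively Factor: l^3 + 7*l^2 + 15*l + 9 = (l + 3)*(l^2 + 4*l + 3) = (l + 3)^2*(l + 1)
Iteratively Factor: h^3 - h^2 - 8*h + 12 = (h - 2)*(h^2 + h - 6) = (h - 2)*(h + 3)*(h - 2)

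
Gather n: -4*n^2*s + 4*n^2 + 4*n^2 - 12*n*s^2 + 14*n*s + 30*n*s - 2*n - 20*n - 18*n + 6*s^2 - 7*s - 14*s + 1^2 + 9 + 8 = n^2*(8 - 4*s) + n*(-12*s^2 + 44*s - 40) + 6*s^2 - 21*s + 18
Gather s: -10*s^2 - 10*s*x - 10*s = -10*s^2 + s*(-10*x - 10)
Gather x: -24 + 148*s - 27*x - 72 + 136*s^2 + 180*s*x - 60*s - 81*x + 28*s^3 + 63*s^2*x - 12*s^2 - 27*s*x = 28*s^3 + 124*s^2 + 88*s + x*(63*s^2 + 153*s - 108) - 96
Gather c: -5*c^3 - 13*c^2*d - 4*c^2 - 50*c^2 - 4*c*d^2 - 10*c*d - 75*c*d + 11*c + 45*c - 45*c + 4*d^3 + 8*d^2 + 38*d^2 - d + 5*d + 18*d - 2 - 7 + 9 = -5*c^3 + c^2*(-13*d - 54) + c*(-4*d^2 - 85*d + 11) + 4*d^3 + 46*d^2 + 22*d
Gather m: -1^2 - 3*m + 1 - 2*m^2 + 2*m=-2*m^2 - m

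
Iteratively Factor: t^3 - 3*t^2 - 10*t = (t)*(t^2 - 3*t - 10) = t*(t + 2)*(t - 5)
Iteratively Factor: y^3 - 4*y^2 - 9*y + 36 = (y - 3)*(y^2 - y - 12) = (y - 4)*(y - 3)*(y + 3)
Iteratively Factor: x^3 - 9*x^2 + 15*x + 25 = (x - 5)*(x^2 - 4*x - 5) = (x - 5)*(x + 1)*(x - 5)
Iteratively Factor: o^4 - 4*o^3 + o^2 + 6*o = (o)*(o^3 - 4*o^2 + o + 6) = o*(o + 1)*(o^2 - 5*o + 6) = o*(o - 2)*(o + 1)*(o - 3)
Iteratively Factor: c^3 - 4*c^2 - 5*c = (c)*(c^2 - 4*c - 5) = c*(c + 1)*(c - 5)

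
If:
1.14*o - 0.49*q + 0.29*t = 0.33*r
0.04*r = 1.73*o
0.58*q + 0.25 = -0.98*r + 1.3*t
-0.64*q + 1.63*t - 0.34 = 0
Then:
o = 0.00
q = 0.15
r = 0.01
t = 0.27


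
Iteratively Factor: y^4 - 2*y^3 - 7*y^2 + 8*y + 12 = (y + 1)*(y^3 - 3*y^2 - 4*y + 12) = (y - 2)*(y + 1)*(y^2 - y - 6) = (y - 2)*(y + 1)*(y + 2)*(y - 3)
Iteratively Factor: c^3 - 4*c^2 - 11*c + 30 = (c + 3)*(c^2 - 7*c + 10) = (c - 2)*(c + 3)*(c - 5)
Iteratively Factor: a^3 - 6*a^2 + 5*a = (a)*(a^2 - 6*a + 5) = a*(a - 5)*(a - 1)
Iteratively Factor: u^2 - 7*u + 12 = (u - 4)*(u - 3)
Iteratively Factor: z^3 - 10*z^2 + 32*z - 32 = (z - 4)*(z^2 - 6*z + 8) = (z - 4)*(z - 2)*(z - 4)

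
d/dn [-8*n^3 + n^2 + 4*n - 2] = -24*n^2 + 2*n + 4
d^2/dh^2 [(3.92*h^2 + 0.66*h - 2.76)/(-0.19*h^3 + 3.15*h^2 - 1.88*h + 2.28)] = (-0.283024000000001*h^6 - 0.142956000000012*h^5 + 11.9670360000001*h^4 - 109.258452*h^3 + 335.721528*h^2 - 62.453808*h - 66.548256)/(0.006859*h^9 - 0.341145*h^8 + 5.859429*h^7 - 38.253879*h^6 + 66.164988*h^5 - 106.156476*h^4 + 90.62072*h^3 - 73.300176*h^2 + 29.318976*h - 11.852352)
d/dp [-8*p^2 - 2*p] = -16*p - 2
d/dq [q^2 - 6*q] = 2*q - 6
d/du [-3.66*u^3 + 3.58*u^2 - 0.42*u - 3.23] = -10.98*u^2 + 7.16*u - 0.42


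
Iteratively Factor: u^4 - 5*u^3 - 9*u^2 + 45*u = (u - 5)*(u^3 - 9*u) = (u - 5)*(u + 3)*(u^2 - 3*u) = (u - 5)*(u - 3)*(u + 3)*(u)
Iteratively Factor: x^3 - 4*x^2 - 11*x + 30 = (x - 2)*(x^2 - 2*x - 15) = (x - 5)*(x - 2)*(x + 3)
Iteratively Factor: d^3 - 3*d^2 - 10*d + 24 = (d - 2)*(d^2 - d - 12) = (d - 2)*(d + 3)*(d - 4)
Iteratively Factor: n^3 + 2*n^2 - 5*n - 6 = (n - 2)*(n^2 + 4*n + 3) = (n - 2)*(n + 1)*(n + 3)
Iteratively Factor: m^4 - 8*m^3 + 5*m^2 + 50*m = (m + 2)*(m^3 - 10*m^2 + 25*m) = (m - 5)*(m + 2)*(m^2 - 5*m) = (m - 5)^2*(m + 2)*(m)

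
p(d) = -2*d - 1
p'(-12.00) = -2.00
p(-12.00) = 23.00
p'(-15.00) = -2.00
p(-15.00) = 29.00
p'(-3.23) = -2.00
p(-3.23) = 5.46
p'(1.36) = -2.00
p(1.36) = -3.72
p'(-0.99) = -2.00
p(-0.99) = 0.98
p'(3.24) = -2.00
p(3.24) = -7.48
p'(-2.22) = -2.00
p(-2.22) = 3.44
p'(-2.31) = -2.00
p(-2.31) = 3.62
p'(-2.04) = -2.00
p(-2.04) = 3.08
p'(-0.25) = -2.00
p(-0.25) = -0.50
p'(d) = -2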